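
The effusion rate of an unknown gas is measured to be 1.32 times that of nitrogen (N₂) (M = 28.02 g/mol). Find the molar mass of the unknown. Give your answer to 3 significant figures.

16.1 g/mol

Using Graham's law: rate_X/rate_N₂ = √(M_N₂/M_X).
1.32 = √(28.02/M_X)
M_X = 28.02 / 1.32² = 28.02 / 1.742 = 16.1 g/mol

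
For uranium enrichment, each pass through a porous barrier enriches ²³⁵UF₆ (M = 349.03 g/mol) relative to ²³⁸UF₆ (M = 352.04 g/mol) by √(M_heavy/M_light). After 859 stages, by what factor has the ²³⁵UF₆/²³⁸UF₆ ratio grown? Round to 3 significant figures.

After 859 stages the ratio has grown by (√(352.04/349.03))^859 = (352.04/349.03)^(859/2).
= 1.00862^(859/2) = 40.0.

40.0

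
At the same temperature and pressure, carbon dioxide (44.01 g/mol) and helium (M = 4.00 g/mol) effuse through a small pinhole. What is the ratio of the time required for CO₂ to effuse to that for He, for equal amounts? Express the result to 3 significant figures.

3.32

By Graham's law, t_CO₂/t_He = √(M_CO₂/M_He) = √(44.01/4.00) = √11.00 = 3.32.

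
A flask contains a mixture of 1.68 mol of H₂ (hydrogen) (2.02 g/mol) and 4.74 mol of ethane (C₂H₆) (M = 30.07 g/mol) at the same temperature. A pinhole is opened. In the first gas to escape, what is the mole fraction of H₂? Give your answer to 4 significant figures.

Effusion rate of each component ∝ n_i/√M_i (partial pressure × 1/√M).
So x_H₂ in the escaping gas = (n_H₂/√M_H₂) / Σ(n_i/√M_i)
= (1.68/√2.02) / (1.68/√2.02 + 4.74/√30.07) = 1.182/(1.182 + 0.8644) = 0.5776.

0.5776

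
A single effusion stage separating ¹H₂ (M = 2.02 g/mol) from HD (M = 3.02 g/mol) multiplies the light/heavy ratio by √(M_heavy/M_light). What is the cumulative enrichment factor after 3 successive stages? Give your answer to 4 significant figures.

Overall factor = α^3 with α = √(3.02/2.02), i.e. (3.02/2.02)^(3/2).
= 1.49505^(3/2) = 1.828.

1.828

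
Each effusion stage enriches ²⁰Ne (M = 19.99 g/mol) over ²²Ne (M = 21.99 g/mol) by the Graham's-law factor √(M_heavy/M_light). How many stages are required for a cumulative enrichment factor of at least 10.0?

Single-stage factor α = √(21.99/19.99), so ln α = ½ ln(1.10005) = 0.04768.
Need α^N ≥ 10.0 ⇒ N ≥ ln(10.0) / ln α = 2.303 / 0.04768 = 48.29.
Minimum whole number of stages: N = 49.

49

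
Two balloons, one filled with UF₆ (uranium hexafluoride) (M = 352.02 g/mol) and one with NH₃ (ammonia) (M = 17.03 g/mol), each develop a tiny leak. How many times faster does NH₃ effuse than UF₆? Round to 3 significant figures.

From Graham's law, rate_NH₃/rate_UF₆ = √(M_UF₆/M_NH₃) = √(352.02/17.03) = √20.67 = 4.55.

4.55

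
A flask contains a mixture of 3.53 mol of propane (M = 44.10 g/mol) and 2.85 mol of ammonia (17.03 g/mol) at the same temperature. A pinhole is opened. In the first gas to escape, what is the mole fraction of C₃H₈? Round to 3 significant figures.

0.435

Rate_i ∝ x_i/√M_i (Graham's law weighted by mole fraction), so the effusate composition follows n_i/√M_i.
Mole fraction of C₃H₈ in the effusate = (n_C₃H₈/√M_C₃H₈) / (n_C₃H₈/√M_C₃H₈ + n_NH₃/√M_NH₃)
= (3.53/√44.10) / (3.53/√44.10 + 2.85/√17.03) = 0.5316/(0.5316 + 0.6906) = 0.435.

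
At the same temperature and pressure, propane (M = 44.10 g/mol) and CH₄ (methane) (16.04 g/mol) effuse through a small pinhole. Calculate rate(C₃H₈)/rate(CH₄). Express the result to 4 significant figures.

Graham's law gives rate_C₃H₈/rate_CH₄ = √(M_CH₄/M_C₃H₈) = √(16.04/44.10) = √0.3637 = 0.6031.

0.6031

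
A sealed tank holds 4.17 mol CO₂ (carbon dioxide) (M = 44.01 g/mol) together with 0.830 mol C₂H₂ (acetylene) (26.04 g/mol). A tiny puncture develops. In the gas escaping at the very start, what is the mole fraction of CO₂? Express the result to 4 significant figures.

0.7944

The effusion rate of species i is ∝ p_i/√M_i ∝ n_i/√M_i.
So x_CO₂ in the escaping gas = (n_CO₂/√M_CO₂) / Σ(n_i/√M_i)
= (4.17/√44.01) / (4.17/√44.01 + 0.830/√26.04) = 0.6286/(0.6286 + 0.1627) = 0.7944.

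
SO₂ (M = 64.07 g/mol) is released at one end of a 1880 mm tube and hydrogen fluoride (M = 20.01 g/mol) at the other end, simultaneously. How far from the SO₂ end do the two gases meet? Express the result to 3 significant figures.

In equal time, each gas travels a distance ∝ its rate ∝ 1/√M, so d_SO₂/d_HF = √(M_HF/M_SO₂) = √(20.01/64.07) = 0.5589.
With d_SO₂ + d_HF = 1880 mm, d_HF = 1880/(1 + 0.5589) = 1206 mm.
d_SO₂ = 1880 − 1206 = 674 mm.

674 mm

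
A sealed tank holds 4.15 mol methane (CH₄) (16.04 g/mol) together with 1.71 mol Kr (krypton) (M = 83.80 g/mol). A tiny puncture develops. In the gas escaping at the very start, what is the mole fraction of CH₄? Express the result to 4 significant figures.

Each component's effusion rate ∝ (its partial pressure)·(1/√M) ∝ n_i/√M_i.
x_CH₄(eff) = (n_CH₄/√M_CH₄) / (n_CH₄/√M_CH₄ + n_Kr/√M_Kr)
= (4.15/√16.04) / (4.15/√16.04 + 1.71/√83.80) = 1.036/(1.036 + 0.1868) = 0.8473.

0.8473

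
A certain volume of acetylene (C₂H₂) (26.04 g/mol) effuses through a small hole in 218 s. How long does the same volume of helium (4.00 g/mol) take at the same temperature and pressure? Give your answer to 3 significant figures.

85.4 s

By Graham's law, t_He/t_C₂H₂ = √(M_He/M_C₂H₂) = √(4.00/26.04) = √0.1536 = 0.3919.
So the time for He is 218 × 0.3919 = 85.4 s.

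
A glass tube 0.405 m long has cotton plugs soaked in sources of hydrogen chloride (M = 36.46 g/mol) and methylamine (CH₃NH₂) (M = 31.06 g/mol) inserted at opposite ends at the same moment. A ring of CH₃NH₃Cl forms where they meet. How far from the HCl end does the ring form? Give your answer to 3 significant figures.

Graham's law gives d_HCl/d_CH₃NH₂ = rate_HCl/rate_CH₃NH₂ = √(M_CH₃NH₂/M_HCl) = √(31.06/36.46) = 0.9230.
With d_HCl + d_CH₃NH₂ = 0.405 m, d_CH₃NH₂ = 0.405/(1 + 0.9230) = 0.2106 m.
d_HCl = 0.405 − 0.2106 = 0.194 m.

0.194 m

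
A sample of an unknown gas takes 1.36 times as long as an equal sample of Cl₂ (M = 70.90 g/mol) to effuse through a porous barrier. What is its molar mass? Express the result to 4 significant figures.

131.1 g/mol

Since effusion rate ∝ 1/√M, t_X/t_Cl₂ = √(M_X/M_Cl₂).
1.36 = √(M_X/70.90)
M_X = 70.90 × 1.36² = 70.90 × 1.850 = 131.1 g/mol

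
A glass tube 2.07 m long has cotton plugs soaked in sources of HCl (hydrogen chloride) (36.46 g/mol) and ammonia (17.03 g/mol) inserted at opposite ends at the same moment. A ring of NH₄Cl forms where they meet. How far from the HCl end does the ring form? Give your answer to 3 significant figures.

0.840 m

Distances travelled in equal time are proportional to diffusion rates, so d_HCl/d_NH₃ = √(M_NH₃/M_HCl) = √(17.03/36.46) = 0.6834.
With d_HCl + d_NH₃ = 2.07 m, d_NH₃ = 2.07/(1 + 0.6834) = 1.230 m.
d_HCl = 2.07 − 1.230 = 0.840 m.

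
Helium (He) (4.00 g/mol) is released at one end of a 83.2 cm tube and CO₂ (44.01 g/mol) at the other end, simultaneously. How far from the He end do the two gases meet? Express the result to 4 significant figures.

The fronts meet when d_He + d_CO₂ = L with d_He/d_CO₂ = √(M_CO₂/M_He) (Graham's law). Here √(M_CO₂/M_He) = √(44.01/4.00) = 3.317.
With d_He + d_CO₂ = 83.2 cm, d_CO₂ = 83.2/(1 + 3.317) = 19.27 cm.
d_He = 83.2 − 19.27 = 63.93 cm.

63.93 cm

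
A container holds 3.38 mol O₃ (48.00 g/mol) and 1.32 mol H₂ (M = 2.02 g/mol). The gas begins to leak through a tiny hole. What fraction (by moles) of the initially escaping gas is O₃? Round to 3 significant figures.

0.344

Rate_i ∝ x_i/√M_i (Graham's law weighted by mole fraction), so the effusate composition follows n_i/√M_i.
So x_O₃ in the escaping gas = (n_O₃/√M_O₃) / Σ(n_i/√M_i)
= (3.38/√48.00) / (3.38/√48.00 + 1.32/√2.02) = 0.4879/(0.4879 + 0.9287) = 0.344.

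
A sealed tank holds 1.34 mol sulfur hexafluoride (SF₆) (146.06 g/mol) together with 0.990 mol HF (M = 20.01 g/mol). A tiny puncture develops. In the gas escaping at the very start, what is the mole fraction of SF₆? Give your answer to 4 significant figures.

0.3338

Each component's effusion rate ∝ (its partial pressure)·(1/√M) ∝ n_i/√M_i.
Mole fraction of SF₆ in the effusate = (n_SF₆/√M_SF₆) / (n_SF₆/√M_SF₆ + n_HF/√M_HF)
= (1.34/√146.06) / (1.34/√146.06 + 0.990/√20.01) = 0.1109/(0.1109 + 0.2213) = 0.3338.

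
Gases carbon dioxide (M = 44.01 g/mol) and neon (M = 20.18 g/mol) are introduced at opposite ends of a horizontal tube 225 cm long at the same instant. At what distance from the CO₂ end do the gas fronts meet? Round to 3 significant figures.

90.8 cm

The fronts meet when d_CO₂ + d_Ne = L with d_CO₂/d_Ne = √(M_Ne/M_CO₂) (Graham's law). Here √(M_Ne/M_CO₂) = √(20.18/44.01) = 0.6772.
With d_CO₂ + d_Ne = 225 cm, d_Ne = 225/(1 + 0.6772) = 134.2 cm.
d_CO₂ = 225 − 134.2 = 90.8 cm.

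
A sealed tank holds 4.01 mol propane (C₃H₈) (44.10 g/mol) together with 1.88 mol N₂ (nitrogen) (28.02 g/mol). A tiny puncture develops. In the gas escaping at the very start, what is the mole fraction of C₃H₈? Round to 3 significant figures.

0.630

Effusion rate of each component ∝ n_i/√M_i (partial pressure × 1/√M).
So x_C₃H₈ in the escaping gas = (n_C₃H₈/√M_C₃H₈) / Σ(n_i/√M_i)
= (4.01/√44.10) / (4.01/√44.10 + 1.88/√28.02) = 0.6038/(0.6038 + 0.3552) = 0.630.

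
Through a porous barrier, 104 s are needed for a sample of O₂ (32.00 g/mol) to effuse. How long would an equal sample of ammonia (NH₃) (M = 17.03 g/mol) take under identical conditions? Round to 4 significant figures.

Using Graham's law: t_NH₃/t_O₂ = √(M_NH₃/M_O₂) = √(17.03/32.00) = √0.5322 = 0.7295.
So the time for NH₃ is 104 × 0.7295 = 75.87 s.

75.87 s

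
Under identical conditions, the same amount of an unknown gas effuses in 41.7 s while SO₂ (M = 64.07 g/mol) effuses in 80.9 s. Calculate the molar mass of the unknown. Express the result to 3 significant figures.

17.0 g/mol

Graham's law gives t_X/t_SO₂ = √(M_X/M_SO₂).
41.7/80.9 = 0.5155 = √(M_X/64.07)
M_X = 64.07 × 0.5155² = 64.07 × 0.2657 = 17.0 g/mol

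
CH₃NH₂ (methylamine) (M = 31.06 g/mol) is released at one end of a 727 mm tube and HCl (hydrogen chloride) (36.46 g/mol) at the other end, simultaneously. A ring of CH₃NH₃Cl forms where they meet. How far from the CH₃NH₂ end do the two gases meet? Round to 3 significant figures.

Distances travelled in equal time are proportional to diffusion rates, so d_CH₃NH₂/d_HCl = √(M_HCl/M_CH₃NH₂) = √(36.46/31.06) = 1.083.
With d_CH₃NH₂ + d_HCl = 727 mm, d_HCl = 727/(1 + 1.083) = 348.9 mm.
d_CH₃NH₂ = 727 − 348.9 = 378 mm.

378 mm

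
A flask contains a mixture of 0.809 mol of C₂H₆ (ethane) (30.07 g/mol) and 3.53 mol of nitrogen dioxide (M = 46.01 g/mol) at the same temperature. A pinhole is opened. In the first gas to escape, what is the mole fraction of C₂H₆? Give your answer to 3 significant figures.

The effusion rate of species i is ∝ p_i/√M_i ∝ n_i/√M_i.
x_C₂H₆(eff) = (n_C₂H₆/√M_C₂H₆) / (n_C₂H₆/√M_C₂H₆ + n_NO₂/√M_NO₂)
= (0.809/√30.07) / (0.809/√30.07 + 3.53/√46.01) = 0.1475/(0.1475 + 0.5204) = 0.221.

0.221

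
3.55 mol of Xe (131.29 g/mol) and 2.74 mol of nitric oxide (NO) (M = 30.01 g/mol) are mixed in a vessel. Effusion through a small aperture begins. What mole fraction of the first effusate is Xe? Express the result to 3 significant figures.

0.383

The effusion rate of species i is ∝ p_i/√M_i ∝ n_i/√M_i.
Mole fraction of Xe in the effusate = (n_Xe/√M_Xe) / (n_Xe/√M_Xe + n_NO/√M_NO)
= (3.55/√131.29) / (3.55/√131.29 + 2.74/√30.01) = 0.3098/(0.3098 + 0.5002) = 0.383.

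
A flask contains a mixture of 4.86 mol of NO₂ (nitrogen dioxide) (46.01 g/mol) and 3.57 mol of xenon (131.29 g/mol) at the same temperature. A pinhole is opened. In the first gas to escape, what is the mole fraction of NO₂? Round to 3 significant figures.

Effusion rate of each component ∝ n_i/√M_i (partial pressure × 1/√M).
So x_NO₂ in the escaping gas = (n_NO₂/√M_NO₂) / Σ(n_i/√M_i)
= (4.86/√46.01) / (4.86/√46.01 + 3.57/√131.29) = 0.7165/(0.7165 + 0.3116) = 0.697.

0.697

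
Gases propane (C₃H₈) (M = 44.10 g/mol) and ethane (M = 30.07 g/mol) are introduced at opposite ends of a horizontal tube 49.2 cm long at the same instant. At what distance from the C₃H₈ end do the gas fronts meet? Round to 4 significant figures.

22.25 cm

The fronts meet when d_C₃H₈ + d_C₂H₆ = L with d_C₃H₈/d_C₂H₆ = √(M_C₂H₆/M_C₃H₈) (Graham's law). Here √(M_C₂H₆/M_C₃H₈) = √(30.07/44.10) = 0.8257.
With d_C₃H₈ + d_C₂H₆ = 49.2 cm, d_C₂H₆ = 49.2/(1 + 0.8257) = 26.95 cm.
d_C₃H₈ = 49.2 − 26.95 = 22.25 cm.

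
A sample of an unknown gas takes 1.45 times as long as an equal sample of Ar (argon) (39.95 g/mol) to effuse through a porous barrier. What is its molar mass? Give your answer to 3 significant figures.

From Graham's law, t_X/t_Ar = √(M_X/M_Ar).
1.45 = √(M_X/39.95)
M_X = 39.95 × 1.45² = 39.95 × 2.103 = 84.0 g/mol

84.0 g/mol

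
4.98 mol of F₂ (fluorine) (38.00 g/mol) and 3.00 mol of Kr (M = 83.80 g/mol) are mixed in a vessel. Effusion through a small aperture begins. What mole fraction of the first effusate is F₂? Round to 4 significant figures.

0.7114

Rate_i ∝ x_i/√M_i (Graham's law weighted by mole fraction), so the effusate composition follows n_i/√M_i.
So x_F₂ in the escaping gas = (n_F₂/√M_F₂) / Σ(n_i/√M_i)
= (4.98/√38.00) / (4.98/√38.00 + 3.00/√83.80) = 0.8079/(0.8079 + 0.3277) = 0.7114.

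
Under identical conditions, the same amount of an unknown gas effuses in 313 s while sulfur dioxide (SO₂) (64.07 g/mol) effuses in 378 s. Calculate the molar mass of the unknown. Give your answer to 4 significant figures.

43.93 g/mol

Since effusion rate ∝ 1/√M, t_X/t_SO₂ = √(M_X/M_SO₂).
313/378 = 0.8280 = √(M_X/64.07)
M_X = 64.07 × 0.8280² = 64.07 × 0.6857 = 43.93 g/mol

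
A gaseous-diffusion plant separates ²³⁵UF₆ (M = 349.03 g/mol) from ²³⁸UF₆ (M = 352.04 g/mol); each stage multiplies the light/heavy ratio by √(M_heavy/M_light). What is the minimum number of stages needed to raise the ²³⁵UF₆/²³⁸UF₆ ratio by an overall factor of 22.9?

With α = √(352.04/349.03) per stage, ln α = ½ ln(1.00862) = 0.004293.
Need α^N ≥ 22.9 ⇒ N ≥ ln(22.9) / ln α = 3.131 / 0.004293 = 729.28.
Rounding up, N = 730 stages.

730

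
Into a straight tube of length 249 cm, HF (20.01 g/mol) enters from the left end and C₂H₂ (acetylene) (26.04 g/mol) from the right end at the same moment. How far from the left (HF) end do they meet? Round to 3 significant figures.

133 cm

Distances travelled in equal time are proportional to diffusion rates, so d_HF/d_C₂H₂ = √(M_C₂H₂/M_HF) = √(26.04/20.01) = 1.141.
With d_HF + d_C₂H₂ = 249 cm, d_C₂H₂ = 249/(1 + 1.141) = 116.3 cm.
d_HF = 249 − 116.3 = 133 cm.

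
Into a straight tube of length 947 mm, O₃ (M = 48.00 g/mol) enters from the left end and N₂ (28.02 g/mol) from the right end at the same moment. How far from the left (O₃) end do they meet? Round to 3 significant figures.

410 mm

Distances travelled in equal time are proportional to diffusion rates, so d_O₃/d_N₂ = √(M_N₂/M_O₃) = √(28.02/48.00) = 0.7640.
With d_O₃ + d_N₂ = 947 mm, d_N₂ = 947/(1 + 0.7640) = 536.8 mm.
d_O₃ = 947 − 536.8 = 410 mm.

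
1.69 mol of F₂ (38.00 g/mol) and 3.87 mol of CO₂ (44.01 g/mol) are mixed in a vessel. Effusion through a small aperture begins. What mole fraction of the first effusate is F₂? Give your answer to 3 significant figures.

0.320

Each component's effusion rate ∝ (its partial pressure)·(1/√M) ∝ n_i/√M_i.
Mole fraction of F₂ in the effusate = (n_F₂/√M_F₂) / (n_F₂/√M_F₂ + n_CO₂/√M_CO₂)
= (1.69/√38.00) / (1.69/√38.00 + 3.87/√44.01) = 0.2742/(0.2742 + 0.5834) = 0.320.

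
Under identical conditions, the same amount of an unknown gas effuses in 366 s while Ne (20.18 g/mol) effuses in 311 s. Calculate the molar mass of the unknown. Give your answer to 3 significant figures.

27.9 g/mol

By Graham's law, t_X/t_Ne = √(M_X/M_Ne).
366/311 = 1.177 = √(M_X/20.18)
M_X = 20.18 × 1.177² = 20.18 × 1.385 = 27.9 g/mol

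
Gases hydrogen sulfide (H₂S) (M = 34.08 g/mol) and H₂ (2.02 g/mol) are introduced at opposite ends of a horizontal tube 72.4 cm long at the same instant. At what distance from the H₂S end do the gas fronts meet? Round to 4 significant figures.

14.18 cm

Distances travelled in equal time are proportional to diffusion rates, so d_H₂S/d_H₂ = √(M_H₂/M_H₂S) = √(2.02/34.08) = 0.2435.
With d_H₂S + d_H₂ = 72.4 cm, d_H₂ = 72.4/(1 + 0.2435) = 58.22 cm.
d_H₂S = 72.4 − 58.22 = 14.18 cm.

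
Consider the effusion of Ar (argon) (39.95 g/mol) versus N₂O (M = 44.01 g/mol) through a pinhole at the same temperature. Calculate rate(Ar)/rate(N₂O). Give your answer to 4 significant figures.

Graham's law gives rate_Ar/rate_N₂O = √(M_N₂O/M_Ar) = √(44.01/39.95) = √1.102 = 1.050.

1.050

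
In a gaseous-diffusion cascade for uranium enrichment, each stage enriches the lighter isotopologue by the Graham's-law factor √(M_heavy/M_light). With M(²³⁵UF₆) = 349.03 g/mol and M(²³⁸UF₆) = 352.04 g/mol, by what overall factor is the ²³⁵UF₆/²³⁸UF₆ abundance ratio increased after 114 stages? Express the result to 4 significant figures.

The single-stage factor is √(M_heavy/M_light), so 114 stages give [√(352.04/349.03)]^114 = (352.04/349.03)^(114/2).
= 1.00862^57 = 1.631.

1.631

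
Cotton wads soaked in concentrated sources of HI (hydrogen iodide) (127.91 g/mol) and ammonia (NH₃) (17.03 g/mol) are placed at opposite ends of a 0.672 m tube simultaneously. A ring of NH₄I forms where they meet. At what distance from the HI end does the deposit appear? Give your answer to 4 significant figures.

In equal time, each gas travels a distance ∝ its rate ∝ 1/√M, so d_HI/d_NH₃ = √(M_NH₃/M_HI) = √(17.03/127.91) = 0.3649.
With d_HI + d_NH₃ = 0.672 m, d_NH₃ = 0.672/(1 + 0.3649) = 0.4923 m.
d_HI = 0.672 − 0.4923 = 0.1797 m.

0.1797 m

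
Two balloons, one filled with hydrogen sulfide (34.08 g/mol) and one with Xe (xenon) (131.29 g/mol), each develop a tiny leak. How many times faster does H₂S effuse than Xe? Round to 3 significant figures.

Graham's law gives rate_H₂S/rate_Xe = √(M_Xe/M_H₂S) = √(131.29/34.08) = √3.852 = 1.96.

1.96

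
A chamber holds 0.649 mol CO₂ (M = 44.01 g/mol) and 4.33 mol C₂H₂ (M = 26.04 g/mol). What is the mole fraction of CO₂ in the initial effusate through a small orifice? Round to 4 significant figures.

0.1034

Each component's effusion rate ∝ (its partial pressure)·(1/√M) ∝ n_i/√M_i.
So x_CO₂ in the escaping gas = (n_CO₂/√M_CO₂) / Σ(n_i/√M_i)
= (0.649/√44.01) / (0.649/√44.01 + 4.33/√26.04) = 0.09783/(0.09783 + 0.8485) = 0.1034.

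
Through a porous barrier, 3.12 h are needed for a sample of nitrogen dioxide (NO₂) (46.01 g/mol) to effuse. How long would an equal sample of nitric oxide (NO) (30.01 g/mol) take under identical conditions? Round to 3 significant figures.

Graham's law gives t_NO/t_NO₂ = √(M_NO/M_NO₂) = √(30.01/46.01) = √0.6522 = 0.8076.
So the time for NO is 3.12 × 0.8076 = 2.52 h.

2.52 h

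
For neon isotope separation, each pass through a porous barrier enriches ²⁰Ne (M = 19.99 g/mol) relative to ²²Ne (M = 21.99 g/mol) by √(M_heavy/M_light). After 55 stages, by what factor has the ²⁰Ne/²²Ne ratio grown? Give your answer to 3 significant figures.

After 55 stages the ratio has grown by (√(21.99/19.99))^55 = (21.99/19.99)^(55/2).
= 1.10005^(55/2) = 13.8.

13.8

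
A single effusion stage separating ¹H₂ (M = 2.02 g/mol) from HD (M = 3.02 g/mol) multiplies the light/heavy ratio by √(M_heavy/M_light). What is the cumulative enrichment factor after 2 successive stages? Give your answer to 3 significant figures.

1.50

After 2 stages the ratio has grown by (√(3.02/2.02))^2 = (3.02/2.02)^(2/2).
= 1.49505^1 = 1.50.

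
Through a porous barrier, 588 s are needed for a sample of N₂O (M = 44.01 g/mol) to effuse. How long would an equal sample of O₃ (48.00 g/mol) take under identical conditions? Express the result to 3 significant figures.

From Graham's law, t_O₃/t_N₂O = √(M_O₃/M_N₂O) = √(48.00/44.01) = √1.091 = 1.044.
So the time for O₃ is 588 × 1.044 = 614 s.

614 s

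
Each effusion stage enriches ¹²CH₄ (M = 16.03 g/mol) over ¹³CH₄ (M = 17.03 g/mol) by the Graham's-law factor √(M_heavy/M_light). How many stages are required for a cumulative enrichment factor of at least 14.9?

90

Per stage α = (17.03/16.03)^(1/2) = 1.06238^0.5, giving ln α = 0.03026.
Need α^N ≥ 14.9 ⇒ N ≥ ln(14.9) / ln α = 2.701 / 0.03026 = 89.28.
Minimum whole number of stages: N = 90.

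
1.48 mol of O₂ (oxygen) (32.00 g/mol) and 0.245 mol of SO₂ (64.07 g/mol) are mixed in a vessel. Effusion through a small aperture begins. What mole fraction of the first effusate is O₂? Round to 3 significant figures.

Effusion rate of each component ∝ n_i/√M_i (partial pressure × 1/√M).
So x_O₂ in the escaping gas = (n_O₂/√M_O₂) / Σ(n_i/√M_i)
= (1.48/√32.00) / (1.48/√32.00 + 0.245/√64.07) = 0.2616/(0.2616 + 0.03061) = 0.895.

0.895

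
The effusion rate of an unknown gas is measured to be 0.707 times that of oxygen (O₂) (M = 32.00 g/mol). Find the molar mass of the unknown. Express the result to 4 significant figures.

By Graham's law, rate_X/rate_O₂ = √(M_O₂/M_X).
0.707 = √(32.00/M_X)
M_X = 32.00 / 0.707² = 32.00 / 0.4998 = 64.02 g/mol

64.02 g/mol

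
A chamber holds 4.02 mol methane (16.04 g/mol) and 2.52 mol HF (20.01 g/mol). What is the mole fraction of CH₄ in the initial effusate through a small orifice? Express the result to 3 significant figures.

Effusion rate of each component ∝ n_i/√M_i (partial pressure × 1/√M).
x_CH₄(eff) = (n_CH₄/√M_CH₄) / (n_CH₄/√M_CH₄ + n_HF/√M_HF)
= (4.02/√16.04) / (4.02/√16.04 + 2.52/√20.01) = 1.004/(1.004 + 0.5633) = 0.641.

0.641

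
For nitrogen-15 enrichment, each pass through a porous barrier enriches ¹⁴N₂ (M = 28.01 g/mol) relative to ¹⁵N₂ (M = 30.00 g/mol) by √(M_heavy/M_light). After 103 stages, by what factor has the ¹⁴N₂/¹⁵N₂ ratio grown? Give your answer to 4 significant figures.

34.29

Each stage multiplies the ratio by α = √(30.00/28.01), so after 103 stages the overall factor is α^103 = (30.00/28.01)^(103/2).
= 1.07105^(103/2) = 34.29.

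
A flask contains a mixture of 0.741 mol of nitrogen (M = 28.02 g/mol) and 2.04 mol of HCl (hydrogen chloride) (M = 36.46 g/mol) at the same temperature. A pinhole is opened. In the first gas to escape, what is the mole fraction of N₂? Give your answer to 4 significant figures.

0.2930

Effusion rate of each component ∝ n_i/√M_i (partial pressure × 1/√M).
x_N₂(eff) = (n_N₂/√M_N₂) / (n_N₂/√M_N₂ + n_HCl/√M_HCl)
= (0.741/√28.02) / (0.741/√28.02 + 2.04/√36.46) = 0.1400/(0.1400 + 0.3378) = 0.2930.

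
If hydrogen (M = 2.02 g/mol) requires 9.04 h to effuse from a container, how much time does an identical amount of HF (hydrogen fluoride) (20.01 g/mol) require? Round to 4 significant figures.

28.45 h

Since effusion rate ∝ 1/√M, t_HF/t_H₂ = √(M_HF/M_H₂) = √(20.01/2.02) = √9.906 = 3.147.
So the time for HF is 9.04 × 3.147 = 28.45 h.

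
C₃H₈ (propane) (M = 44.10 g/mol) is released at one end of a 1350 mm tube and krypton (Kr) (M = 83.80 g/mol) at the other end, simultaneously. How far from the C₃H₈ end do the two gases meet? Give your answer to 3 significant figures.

782 mm

Distances travelled in equal time are proportional to diffusion rates, so d_C₃H₈/d_Kr = √(M_Kr/M_C₃H₈) = √(83.80/44.10) = 1.378.
With d_C₃H₈ + d_Kr = 1350 mm, d_Kr = 1350/(1 + 1.378) = 567.6 mm.
d_C₃H₈ = 1350 − 567.6 = 782 mm.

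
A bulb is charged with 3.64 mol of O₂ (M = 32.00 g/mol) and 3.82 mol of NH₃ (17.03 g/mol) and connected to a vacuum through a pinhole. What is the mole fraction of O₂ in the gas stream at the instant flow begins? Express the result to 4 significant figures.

The effusion rate of species i is ∝ p_i/√M_i ∝ n_i/√M_i.
So x_O₂ in the escaping gas = (n_O₂/√M_O₂) / Σ(n_i/√M_i)
= (3.64/√32.00) / (3.64/√32.00 + 3.82/√17.03) = 0.6435/(0.6435 + 0.9257) = 0.4101.

0.4101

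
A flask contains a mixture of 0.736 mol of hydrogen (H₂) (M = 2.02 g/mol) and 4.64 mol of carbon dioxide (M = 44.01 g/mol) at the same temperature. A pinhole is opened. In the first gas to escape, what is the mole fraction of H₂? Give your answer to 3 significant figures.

0.425

Rate_i ∝ x_i/√M_i (Graham's law weighted by mole fraction), so the effusate composition follows n_i/√M_i.
Mole fraction of H₂ in the effusate = (n_H₂/√M_H₂) / (n_H₂/√M_H₂ + n_CO₂/√M_CO₂)
= (0.736/√2.02) / (0.736/√2.02 + 4.64/√44.01) = 0.5178/(0.5178 + 0.6994) = 0.425.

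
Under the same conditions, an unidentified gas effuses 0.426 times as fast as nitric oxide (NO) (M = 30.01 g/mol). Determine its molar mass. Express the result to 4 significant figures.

From Graham's law, rate_X/rate_NO = √(M_NO/M_X).
0.426 = √(30.01/M_X)
M_X = 30.01 / 0.426² = 30.01 / 0.1815 = 165.4 g/mol

165.4 g/mol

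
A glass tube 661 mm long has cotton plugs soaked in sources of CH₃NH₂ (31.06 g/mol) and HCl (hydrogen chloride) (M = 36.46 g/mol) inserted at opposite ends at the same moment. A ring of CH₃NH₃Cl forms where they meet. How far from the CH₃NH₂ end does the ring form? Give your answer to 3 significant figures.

344 mm

Distances travelled in equal time are proportional to diffusion rates, so d_CH₃NH₂/d_HCl = √(M_HCl/M_CH₃NH₂) = √(36.46/31.06) = 1.083.
With d_CH₃NH₂ + d_HCl = 661 mm, d_HCl = 661/(1 + 1.083) = 317.3 mm.
d_CH₃NH₂ = 661 − 317.3 = 344 mm.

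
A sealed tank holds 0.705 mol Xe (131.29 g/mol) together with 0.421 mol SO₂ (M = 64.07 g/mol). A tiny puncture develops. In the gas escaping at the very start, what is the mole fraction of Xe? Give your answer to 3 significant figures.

0.539

The effusion rate of species i is ∝ p_i/√M_i ∝ n_i/√M_i.
Mole fraction of Xe in the effusate = (n_Xe/√M_Xe) / (n_Xe/√M_Xe + n_SO₂/√M_SO₂)
= (0.705/√131.29) / (0.705/√131.29 + 0.421/√64.07) = 0.06153/(0.06153 + 0.05260) = 0.539.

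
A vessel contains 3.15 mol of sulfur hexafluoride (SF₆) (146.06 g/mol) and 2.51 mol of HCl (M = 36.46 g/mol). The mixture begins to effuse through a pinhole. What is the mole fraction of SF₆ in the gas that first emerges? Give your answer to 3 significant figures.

The effusion rate of species i is ∝ p_i/√M_i ∝ n_i/√M_i.
So x_SF₆ in the escaping gas = (n_SF₆/√M_SF₆) / Σ(n_i/√M_i)
= (3.15/√146.06) / (3.15/√146.06 + 2.51/√36.46) = 0.2606/(0.2606 + 0.4157) = 0.385.

0.385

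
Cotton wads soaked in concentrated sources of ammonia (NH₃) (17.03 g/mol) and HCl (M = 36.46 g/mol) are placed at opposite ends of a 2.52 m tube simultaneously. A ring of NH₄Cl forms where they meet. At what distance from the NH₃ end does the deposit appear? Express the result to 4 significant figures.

1.497 m

In equal time, each gas travels a distance ∝ its rate ∝ 1/√M, so d_NH₃/d_HCl = √(M_HCl/M_NH₃) = √(36.46/17.03) = 1.463.
With d_NH₃ + d_HCl = 2.52 m, d_HCl = 2.52/(1 + 1.463) = 1.023 m.
d_NH₃ = 2.52 − 1.023 = 1.497 m.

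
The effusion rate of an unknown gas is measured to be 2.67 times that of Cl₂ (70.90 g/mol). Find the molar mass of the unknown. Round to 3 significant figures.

By Graham's law, rate_X/rate_Cl₂ = √(M_Cl₂/M_X).
2.67 = √(70.90/M_X)
M_X = 70.90 / 2.67² = 70.90 / 7.129 = 9.95 g/mol

9.95 g/mol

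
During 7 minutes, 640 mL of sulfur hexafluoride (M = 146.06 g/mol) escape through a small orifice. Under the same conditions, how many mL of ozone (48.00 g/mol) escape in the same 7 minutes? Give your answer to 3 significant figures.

From Graham's law, rate_O₃/rate_SF₆ = √(M_SF₆/M_O₃) = √(146.06/48.00) = √3.043 = 1.744.
So the volume for O₃ is 640 × 1.744 = 1120 mL.

1120 mL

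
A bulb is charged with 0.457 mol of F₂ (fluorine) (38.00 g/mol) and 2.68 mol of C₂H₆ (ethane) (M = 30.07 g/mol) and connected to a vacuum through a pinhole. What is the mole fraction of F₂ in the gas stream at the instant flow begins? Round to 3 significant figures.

Rate_i ∝ x_i/√M_i (Graham's law weighted by mole fraction), so the effusate composition follows n_i/√M_i.
So x_F₂ in the escaping gas = (n_F₂/√M_F₂) / Σ(n_i/√M_i)
= (0.457/√38.00) / (0.457/√38.00 + 2.68/√30.07) = 0.07414/(0.07414 + 0.4887) = 0.132.

0.132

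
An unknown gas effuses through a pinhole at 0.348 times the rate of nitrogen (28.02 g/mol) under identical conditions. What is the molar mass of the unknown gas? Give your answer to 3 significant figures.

Graham's law gives rate_X/rate_N₂ = √(M_N₂/M_X).
0.348 = √(28.02/M_X)
M_X = 28.02 / 0.348² = 28.02 / 0.1211 = 231 g/mol

231 g/mol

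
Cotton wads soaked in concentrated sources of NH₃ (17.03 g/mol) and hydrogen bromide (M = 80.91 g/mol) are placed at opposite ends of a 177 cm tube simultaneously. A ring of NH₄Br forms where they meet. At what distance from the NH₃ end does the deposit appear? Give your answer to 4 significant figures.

The fronts meet when d_NH₃ + d_HBr = L with d_NH₃/d_HBr = √(M_HBr/M_NH₃) (Graham's law). Here √(M_HBr/M_NH₃) = √(80.91/17.03) = 2.180.
With d_NH₃ + d_HBr = 177 cm, d_HBr = 177/(1 + 2.180) = 55.67 cm.
d_NH₃ = 177 − 55.67 = 121.3 cm.

121.3 cm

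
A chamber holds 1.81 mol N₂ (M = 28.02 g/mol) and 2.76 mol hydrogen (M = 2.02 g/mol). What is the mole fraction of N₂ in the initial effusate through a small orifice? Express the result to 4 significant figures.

Effusion rate of each component ∝ n_i/√M_i (partial pressure × 1/√M).
Mole fraction of N₂ in the effusate = (n_N₂/√M_N₂) / (n_N₂/√M_N₂ + n_H₂/√M_H₂)
= (1.81/√28.02) / (1.81/√28.02 + 2.76/√2.02) = 0.3419/(0.3419 + 1.942) = 0.1497.

0.1497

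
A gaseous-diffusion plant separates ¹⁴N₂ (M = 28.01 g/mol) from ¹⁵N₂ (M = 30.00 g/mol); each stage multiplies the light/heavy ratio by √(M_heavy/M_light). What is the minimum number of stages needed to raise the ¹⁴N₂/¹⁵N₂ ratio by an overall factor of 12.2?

With α = √(30.00/28.01) per stage, ln α = ½ ln(1.07105) = 0.03432.
Need α^N ≥ 12.2 ⇒ N ≥ ln(12.2) / ln α = 2.501 / 0.03432 = 72.89.
So at least 73 stages are needed.

73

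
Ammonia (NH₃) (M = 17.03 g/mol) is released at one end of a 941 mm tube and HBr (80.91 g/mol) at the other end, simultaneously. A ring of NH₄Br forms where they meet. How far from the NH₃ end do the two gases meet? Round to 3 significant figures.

The fronts meet when d_NH₃ + d_HBr = L with d_NH₃/d_HBr = √(M_HBr/M_NH₃) (Graham's law). Here √(M_HBr/M_NH₃) = √(80.91/17.03) = 2.180.
With d_NH₃ + d_HBr = 941 mm, d_HBr = 941/(1 + 2.180) = 295.9 mm.
d_NH₃ = 941 − 295.9 = 645 mm.

645 mm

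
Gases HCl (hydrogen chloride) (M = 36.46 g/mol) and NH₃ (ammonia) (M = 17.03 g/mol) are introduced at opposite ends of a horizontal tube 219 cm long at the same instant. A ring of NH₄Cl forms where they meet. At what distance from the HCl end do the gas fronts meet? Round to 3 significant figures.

Graham's law gives d_HCl/d_NH₃ = rate_HCl/rate_NH₃ = √(M_NH₃/M_HCl) = √(17.03/36.46) = 0.6834.
With d_HCl + d_NH₃ = 219 cm, d_NH₃ = 219/(1 + 0.6834) = 130.1 cm.
d_HCl = 219 − 130.1 = 88.9 cm.

88.9 cm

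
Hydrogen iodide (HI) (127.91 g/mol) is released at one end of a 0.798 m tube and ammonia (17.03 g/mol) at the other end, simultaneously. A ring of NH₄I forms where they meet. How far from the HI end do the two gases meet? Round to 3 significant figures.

In equal time, each gas travels a distance ∝ its rate ∝ 1/√M, so d_HI/d_NH₃ = √(M_NH₃/M_HI) = √(17.03/127.91) = 0.3649.
With d_HI + d_NH₃ = 0.798 m, d_NH₃ = 0.798/(1 + 0.3649) = 0.5847 m.
d_HI = 0.798 − 0.5847 = 0.213 m.

0.213 m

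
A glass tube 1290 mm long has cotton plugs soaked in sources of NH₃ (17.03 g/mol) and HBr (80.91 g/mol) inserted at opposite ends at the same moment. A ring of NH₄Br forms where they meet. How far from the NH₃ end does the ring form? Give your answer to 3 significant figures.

884 mm

The fronts meet when d_NH₃ + d_HBr = L with d_NH₃/d_HBr = √(M_HBr/M_NH₃) (Graham's law). Here √(M_HBr/M_NH₃) = √(80.91/17.03) = 2.180.
With d_NH₃ + d_HBr = 1290 mm, d_HBr = 1290/(1 + 2.180) = 405.7 mm.
d_NH₃ = 1290 − 405.7 = 884 mm.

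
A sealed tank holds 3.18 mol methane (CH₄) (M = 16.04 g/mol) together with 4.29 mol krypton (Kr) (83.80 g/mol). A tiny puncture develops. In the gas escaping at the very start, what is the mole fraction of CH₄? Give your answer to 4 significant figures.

0.6288

Each component's effusion rate ∝ (its partial pressure)·(1/√M) ∝ n_i/√M_i.
x_CH₄(eff) = (n_CH₄/√M_CH₄) / (n_CH₄/√M_CH₄ + n_Kr/√M_Kr)
= (3.18/√16.04) / (3.18/√16.04 + 4.29/√83.80) = 0.7940/(0.7940 + 0.4686) = 0.6288.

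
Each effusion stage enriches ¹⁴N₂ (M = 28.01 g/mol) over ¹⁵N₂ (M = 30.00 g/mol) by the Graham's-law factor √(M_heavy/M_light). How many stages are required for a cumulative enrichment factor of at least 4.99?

47

With α = √(30.00/28.01) per stage, ln α = ½ ln(1.07105) = 0.03432.
Need α^N ≥ 4.99 ⇒ N ≥ ln(4.99) / ln α = 1.607 / 0.03432 = 46.84.
Rounding up, N = 47 stages.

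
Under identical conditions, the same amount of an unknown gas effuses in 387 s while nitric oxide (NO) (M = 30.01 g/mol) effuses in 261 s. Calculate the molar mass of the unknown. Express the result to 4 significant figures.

65.98 g/mol

By Graham's law, t_X/t_NO = √(M_X/M_NO).
387/261 = 1.483 = √(M_X/30.01)
M_X = 30.01 × 1.483² = 30.01 × 2.199 = 65.98 g/mol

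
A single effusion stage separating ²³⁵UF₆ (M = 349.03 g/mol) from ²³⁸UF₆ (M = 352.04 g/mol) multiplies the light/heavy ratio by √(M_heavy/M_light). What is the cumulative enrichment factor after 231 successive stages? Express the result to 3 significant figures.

2.70

After 231 stages the ratio has grown by (√(352.04/349.03))^231 = (352.04/349.03)^(231/2).
= 1.00862^(231/2) = 2.70.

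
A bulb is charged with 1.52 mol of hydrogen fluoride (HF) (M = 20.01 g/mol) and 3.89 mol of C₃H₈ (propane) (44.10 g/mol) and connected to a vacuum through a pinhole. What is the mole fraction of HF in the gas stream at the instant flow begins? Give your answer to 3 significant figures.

Rate_i ∝ x_i/√M_i (Graham's law weighted by mole fraction), so the effusate composition follows n_i/√M_i.
Mole fraction of HF in the effusate = (n_HF/√M_HF) / (n_HF/√M_HF + n_C₃H₈/√M_C₃H₈)
= (1.52/√20.01) / (1.52/√20.01 + 3.89/√44.10) = 0.3398/(0.3398 + 0.5858) = 0.367.

0.367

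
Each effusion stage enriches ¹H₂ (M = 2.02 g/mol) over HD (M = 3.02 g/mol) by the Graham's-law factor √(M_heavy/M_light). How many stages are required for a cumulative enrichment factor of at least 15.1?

Per stage α = (3.02/2.02)^(1/2) = 1.49505^0.5, giving ln α = 0.2011.
Need α^N ≥ 15.1 ⇒ N ≥ ln(15.1) / ln α = 2.715 / 0.2011 = 13.50.
Minimum whole number of stages: N = 14.

14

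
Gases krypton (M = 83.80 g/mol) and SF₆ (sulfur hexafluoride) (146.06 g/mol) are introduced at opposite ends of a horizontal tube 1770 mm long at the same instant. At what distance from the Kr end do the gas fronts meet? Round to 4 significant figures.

1007 mm

In equal time, each gas travels a distance ∝ its rate ∝ 1/√M, so d_Kr/d_SF₆ = √(M_SF₆/M_Kr) = √(146.06/83.80) = 1.320.
With d_Kr + d_SF₆ = 1770 mm, d_SF₆ = 1770/(1 + 1.320) = 762.9 mm.
d_Kr = 1770 − 762.9 = 1007 mm.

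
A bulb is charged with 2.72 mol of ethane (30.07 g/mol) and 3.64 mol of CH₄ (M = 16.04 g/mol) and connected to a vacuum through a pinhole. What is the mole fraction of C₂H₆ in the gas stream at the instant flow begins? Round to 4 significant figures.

0.3531

Each component's effusion rate ∝ (its partial pressure)·(1/√M) ∝ n_i/√M_i.
So x_C₂H₆ in the escaping gas = (n_C₂H₆/√M_C₂H₆) / Σ(n_i/√M_i)
= (2.72/√30.07) / (2.72/√30.07 + 3.64/√16.04) = 0.4960/(0.4960 + 0.9089) = 0.3531.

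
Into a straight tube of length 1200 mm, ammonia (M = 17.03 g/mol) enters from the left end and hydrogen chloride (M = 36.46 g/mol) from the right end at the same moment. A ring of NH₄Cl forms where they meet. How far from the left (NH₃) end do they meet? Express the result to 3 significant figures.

The fronts meet when d_NH₃ + d_HCl = L with d_NH₃/d_HCl = √(M_HCl/M_NH₃) (Graham's law). Here √(M_HCl/M_NH₃) = √(36.46/17.03) = 1.463.
With d_NH₃ + d_HCl = 1200 mm, d_HCl = 1200/(1 + 1.463) = 487.2 mm.
d_NH₃ = 1200 − 487.2 = 713 mm.

713 mm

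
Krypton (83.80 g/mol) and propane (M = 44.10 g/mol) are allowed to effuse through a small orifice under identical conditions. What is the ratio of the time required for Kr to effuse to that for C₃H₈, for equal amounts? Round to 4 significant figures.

By Graham's law, t_Kr/t_C₃H₈ = √(M_Kr/M_C₃H₈) = √(83.80/44.10) = √1.900 = 1.378.

1.378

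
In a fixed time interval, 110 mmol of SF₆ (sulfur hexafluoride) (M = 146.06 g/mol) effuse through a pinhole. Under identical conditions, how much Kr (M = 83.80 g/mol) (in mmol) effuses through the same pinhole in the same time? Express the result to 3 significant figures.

Graham's law gives rate_Kr/rate_SF₆ = √(M_SF₆/M_Kr) = √(146.06/83.80) = √1.743 = 1.320.
So the amount for Kr is 110 × 1.320 = 145 mmol.

145 mmol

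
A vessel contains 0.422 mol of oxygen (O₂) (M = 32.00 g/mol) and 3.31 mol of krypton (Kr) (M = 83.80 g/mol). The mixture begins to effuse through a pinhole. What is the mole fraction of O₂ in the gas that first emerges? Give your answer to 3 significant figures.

Each component's effusion rate ∝ (its partial pressure)·(1/√M) ∝ n_i/√M_i.
So x_O₂ in the escaping gas = (n_O₂/√M_O₂) / Σ(n_i/√M_i)
= (0.422/√32.00) / (0.422/√32.00 + 3.31/√83.80) = 0.07460/(0.07460 + 0.3616) = 0.171.

0.171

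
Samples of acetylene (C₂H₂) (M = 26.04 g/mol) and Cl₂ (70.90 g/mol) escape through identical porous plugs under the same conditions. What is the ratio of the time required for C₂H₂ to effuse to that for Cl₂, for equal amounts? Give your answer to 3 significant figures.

Graham's law gives t_C₂H₂/t_Cl₂ = √(M_C₂H₂/M_Cl₂) = √(26.04/70.90) = √0.3673 = 0.606.

0.606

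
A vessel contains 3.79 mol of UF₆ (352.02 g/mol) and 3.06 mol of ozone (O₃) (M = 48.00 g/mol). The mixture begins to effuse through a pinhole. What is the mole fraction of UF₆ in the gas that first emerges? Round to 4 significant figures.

The effusion rate of species i is ∝ p_i/√M_i ∝ n_i/√M_i.
Mole fraction of UF₆ in the effusate = (n_UF₆/√M_UF₆) / (n_UF₆/√M_UF₆ + n_O₃/√M_O₃)
= (3.79/√352.02) / (3.79/√352.02 + 3.06/√48.00) = 0.2020/(0.2020 + 0.4417) = 0.3138.

0.3138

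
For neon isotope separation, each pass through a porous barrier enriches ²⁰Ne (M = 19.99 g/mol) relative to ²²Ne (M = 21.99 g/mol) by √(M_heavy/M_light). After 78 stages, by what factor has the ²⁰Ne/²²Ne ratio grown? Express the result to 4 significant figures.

41.22

Overall factor = α^78 with α = √(21.99/19.99), i.e. (21.99/19.99)^(78/2).
= 1.10005^39 = 41.22.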